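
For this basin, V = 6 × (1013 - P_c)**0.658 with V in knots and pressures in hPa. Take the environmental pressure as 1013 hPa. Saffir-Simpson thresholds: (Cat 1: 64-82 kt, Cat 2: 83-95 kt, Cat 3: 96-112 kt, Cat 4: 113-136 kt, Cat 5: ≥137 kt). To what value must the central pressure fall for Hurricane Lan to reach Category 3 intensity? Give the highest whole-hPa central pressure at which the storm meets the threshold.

Category 3 begins at V = 96 kt.
Required ΔP = (96/6)^(1/0.658) = 16.000^1.520 ≈ 67.60 hPa.
P_c ≤ 1013 − 67.60 = 945.40, so the highest integer P_c is 945 hPa.

945 hPa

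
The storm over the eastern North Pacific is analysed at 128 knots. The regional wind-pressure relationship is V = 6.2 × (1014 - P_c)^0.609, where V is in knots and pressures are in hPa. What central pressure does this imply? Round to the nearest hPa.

ΔP = (V / 6.2)^(1/0.609) = (128/6.2)^1.642.
128/6.2 = 20.645; 20.645^1.642 ≈ 144.20 hPa.
P_c = 1014 − 144.20 = 869.80 ≈ 870 hPa.

870 hPa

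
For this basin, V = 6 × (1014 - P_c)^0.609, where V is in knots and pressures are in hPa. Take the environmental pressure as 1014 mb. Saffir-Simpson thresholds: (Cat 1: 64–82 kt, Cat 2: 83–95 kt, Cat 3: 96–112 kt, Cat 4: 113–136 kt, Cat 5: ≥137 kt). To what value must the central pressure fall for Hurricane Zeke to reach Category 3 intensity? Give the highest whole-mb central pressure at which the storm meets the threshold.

919 mb

Category 3 begins at V = 96 kt.
Required ΔP = (96/6)^(1/0.609) = 16.000^1.642 ≈ 94.89 mb.
P_c ≤ 1014 − 94.89 = 919.11, so the highest integer P_c is 919 mb.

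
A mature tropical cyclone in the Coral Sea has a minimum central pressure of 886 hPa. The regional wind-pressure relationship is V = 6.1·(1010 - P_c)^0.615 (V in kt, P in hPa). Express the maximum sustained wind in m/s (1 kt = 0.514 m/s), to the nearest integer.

ΔP = 1010 − 886 = 124 hPa.
V ≈ 6.1 × 124^0.615 = 6.1 × 19.384 ≈ 118.245 kt.
118.245 × 0.514 ≈ 60.78 m/s → 61 m/s.

61 m/s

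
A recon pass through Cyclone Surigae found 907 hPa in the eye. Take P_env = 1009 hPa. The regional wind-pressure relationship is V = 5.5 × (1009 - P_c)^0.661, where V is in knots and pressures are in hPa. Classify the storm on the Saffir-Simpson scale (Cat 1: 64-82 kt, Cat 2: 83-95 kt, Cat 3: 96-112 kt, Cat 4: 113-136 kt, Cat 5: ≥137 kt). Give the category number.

4

ΔP = 1009 − 907 = 102 hPa.
V ≈ 5.5 × 102^0.661 = 5.5 × 21.27 ≈ 117 kt.
117 kt falls in the Category 4 band.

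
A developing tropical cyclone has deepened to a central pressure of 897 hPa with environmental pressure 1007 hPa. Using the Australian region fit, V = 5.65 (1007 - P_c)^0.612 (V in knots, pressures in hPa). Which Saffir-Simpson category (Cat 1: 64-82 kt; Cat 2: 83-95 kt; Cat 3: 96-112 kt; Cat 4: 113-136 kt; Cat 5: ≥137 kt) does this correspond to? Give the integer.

ΔP = 1007 − 897 = 110 hPa.
V ≈ 5.65 × 110^0.612 = 5.65 × 17.76 ≈ 100 kt.
100 kt falls in the Category 3 band.

3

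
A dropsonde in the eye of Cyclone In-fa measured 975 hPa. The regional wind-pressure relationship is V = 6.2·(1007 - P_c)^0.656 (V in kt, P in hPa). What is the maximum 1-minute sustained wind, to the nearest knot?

ΔP = 1007 − 975 = 32 hPa.
32^0.656 ≈ 9.714.
V ≈ 6.2 × 9.714 ≈ 60.2 kt.

60 kt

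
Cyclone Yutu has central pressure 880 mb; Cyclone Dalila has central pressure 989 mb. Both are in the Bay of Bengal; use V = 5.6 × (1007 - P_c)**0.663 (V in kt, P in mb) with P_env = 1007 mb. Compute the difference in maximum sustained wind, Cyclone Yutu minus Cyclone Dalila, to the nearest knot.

101 kt

Cyclone Yutu: ΔP = 127; V ≈ 5.6 × 127^0.663 ≈ 139.00 kt.
Cyclone Dalila: ΔP = 18; V ≈ 5.6 × 18^0.663 ≈ 38.06 kt.
Difference ≈ 139.00 − 38.06 = 100.94 → 101 kt.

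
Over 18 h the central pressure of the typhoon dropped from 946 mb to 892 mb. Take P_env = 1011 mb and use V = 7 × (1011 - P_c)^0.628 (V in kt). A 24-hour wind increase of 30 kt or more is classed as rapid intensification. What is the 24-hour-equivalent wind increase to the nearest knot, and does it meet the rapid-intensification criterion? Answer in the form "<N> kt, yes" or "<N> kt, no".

59 kt, yes

V₁: ΔP = 65, V ≈ 7 × 65^0.628 ≈ 96.30 kt.
V₂: ΔP = 119, V ≈ 7 × 119^0.628 ≈ 140.78 kt.
ΔV over 18 h = 44.48 kt → 24 h equivalent = 44.48 × 24/18 ≈ 59.31 kt.
59 kt ≥ 30 kt ⇒ rapid intensification.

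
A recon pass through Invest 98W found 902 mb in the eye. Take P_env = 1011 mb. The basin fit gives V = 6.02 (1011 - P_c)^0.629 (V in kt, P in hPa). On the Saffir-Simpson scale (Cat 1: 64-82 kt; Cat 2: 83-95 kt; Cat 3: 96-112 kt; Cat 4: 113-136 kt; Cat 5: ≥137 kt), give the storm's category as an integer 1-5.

ΔP = 1011 − 902 = 109 mb.
V ≈ 6.02 × 109^0.629 = 6.02 × 19.12 ≈ 115 kt.
115 kt falls in the Category 4 band.

4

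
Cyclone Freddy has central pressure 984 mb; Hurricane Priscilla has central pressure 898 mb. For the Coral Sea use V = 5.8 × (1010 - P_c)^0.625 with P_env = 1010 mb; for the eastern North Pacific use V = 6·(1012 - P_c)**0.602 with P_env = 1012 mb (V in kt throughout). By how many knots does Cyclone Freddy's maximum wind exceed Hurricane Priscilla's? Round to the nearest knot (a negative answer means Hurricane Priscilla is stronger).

-59 kt

Cyclone Freddy: ΔP = 26; V ≈ 5.8 × 26^0.625 ≈ 44.44 kt.
Hurricane Priscilla: ΔP = 114; V ≈ 6 × 114^0.602 ≈ 103.85 kt.
Difference ≈ 44.44 − 103.85 = -59.41 → -59 kt.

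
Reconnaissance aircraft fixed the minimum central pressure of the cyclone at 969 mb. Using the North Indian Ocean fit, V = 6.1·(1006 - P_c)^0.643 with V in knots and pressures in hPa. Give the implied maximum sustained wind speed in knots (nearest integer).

62 kt

ΔP = 1006 − 969 = 37 mb.
37^0.643 ≈ 10.194.
V ≈ 6.1 × 10.194 ≈ 62.2 kt.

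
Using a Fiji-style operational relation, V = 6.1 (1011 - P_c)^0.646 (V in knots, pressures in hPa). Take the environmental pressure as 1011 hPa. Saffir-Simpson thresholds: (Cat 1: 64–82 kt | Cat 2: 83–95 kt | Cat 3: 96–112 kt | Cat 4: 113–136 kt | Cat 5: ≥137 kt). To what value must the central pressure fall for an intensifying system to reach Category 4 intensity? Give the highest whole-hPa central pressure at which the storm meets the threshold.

Category 4 begins at V = 113 kt.
Required ΔP = (113/6.1)^(1/0.646) = 18.525^1.548 ≈ 91.72 hPa.
P_c ≤ 1011 − 91.72 = 919.28, so the highest integer P_c is 919 hPa.

919 hPa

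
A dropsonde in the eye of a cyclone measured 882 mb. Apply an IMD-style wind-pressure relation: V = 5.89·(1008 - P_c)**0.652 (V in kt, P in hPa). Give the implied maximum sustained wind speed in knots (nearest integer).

138 kt

ΔP = 1008 − 882 = 126 mb.
126^0.652 ≈ 23.412.
V ≈ 5.89 × 23.412 ≈ 137.9 kt.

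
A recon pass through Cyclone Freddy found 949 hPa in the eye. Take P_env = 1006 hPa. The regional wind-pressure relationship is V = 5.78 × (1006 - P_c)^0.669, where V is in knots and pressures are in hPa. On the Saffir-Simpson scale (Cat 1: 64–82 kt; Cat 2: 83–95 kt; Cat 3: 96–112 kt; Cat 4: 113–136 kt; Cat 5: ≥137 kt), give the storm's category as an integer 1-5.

2

ΔP = 1006 − 949 = 57 hPa.
V ≈ 5.78 × 57^0.669 = 5.78 × 14.95 ≈ 86 kt.
86 kt falls in the Category 2 band.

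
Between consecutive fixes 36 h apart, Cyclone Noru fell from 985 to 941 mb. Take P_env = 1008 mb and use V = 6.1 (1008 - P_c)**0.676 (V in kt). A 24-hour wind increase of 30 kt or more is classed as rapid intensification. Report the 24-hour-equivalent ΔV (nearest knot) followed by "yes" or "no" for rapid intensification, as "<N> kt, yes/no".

V₁: ΔP = 23, V ≈ 6.1 × 23^0.676 ≈ 50.80 kt.
V₂: ΔP = 67, V ≈ 6.1 × 67^0.676 ≈ 104.65 kt.
ΔV over 36 h = 53.85 kt → 24 h equivalent = 53.85 × 24/36 ≈ 35.90 kt.
36 kt ≥ 30 kt ⇒ rapid intensification.

36 kt, yes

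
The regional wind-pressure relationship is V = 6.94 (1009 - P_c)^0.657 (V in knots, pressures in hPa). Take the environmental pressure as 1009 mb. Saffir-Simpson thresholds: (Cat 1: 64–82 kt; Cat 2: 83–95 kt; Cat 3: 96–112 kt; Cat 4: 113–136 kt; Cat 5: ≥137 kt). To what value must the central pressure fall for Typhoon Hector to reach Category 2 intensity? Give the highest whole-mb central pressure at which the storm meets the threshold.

Category 2 begins at V = 83 kt.
Required ΔP = (83/6.94)^(1/0.657) = 11.960^1.522 ≈ 43.69 mb.
P_c ≤ 1009 − 43.69 = 965.31, so the highest integer P_c is 965 mb.

965 mb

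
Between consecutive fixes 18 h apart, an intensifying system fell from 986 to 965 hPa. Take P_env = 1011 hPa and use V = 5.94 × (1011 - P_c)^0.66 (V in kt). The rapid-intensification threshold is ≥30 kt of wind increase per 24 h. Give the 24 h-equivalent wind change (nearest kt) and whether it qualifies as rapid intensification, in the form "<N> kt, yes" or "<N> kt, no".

33 kt, yes

V₁: ΔP = 25, V ≈ 5.94 × 25^0.66 ≈ 49.71 kt.
V₂: ΔP = 46, V ≈ 5.94 × 46^0.66 ≈ 74.34 kt.
ΔV over 18 h = 24.63 kt → 24 h equivalent = 24.63 × 24/18 ≈ 32.84 kt.
33 kt ≥ 30 kt ⇒ rapid intensification.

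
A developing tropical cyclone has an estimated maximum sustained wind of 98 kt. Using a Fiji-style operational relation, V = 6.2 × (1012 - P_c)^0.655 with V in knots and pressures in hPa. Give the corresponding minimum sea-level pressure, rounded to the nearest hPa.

ΔP = (V / 6.2)^(1/0.655) = (98/6.2)^1.527.
98/6.2 = 15.806; 15.806^1.527 ≈ 67.65 hPa.
P_c = 1012 − 67.65 = 944.35 ≈ 944 hPa.

944 hPa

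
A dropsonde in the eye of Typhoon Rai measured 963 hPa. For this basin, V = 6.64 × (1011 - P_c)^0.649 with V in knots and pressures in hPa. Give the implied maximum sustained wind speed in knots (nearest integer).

ΔP = 1011 − 963 = 48 hPa.
48^0.649 ≈ 12.335.
V ≈ 6.64 × 12.335 ≈ 81.9 kt.

82 kt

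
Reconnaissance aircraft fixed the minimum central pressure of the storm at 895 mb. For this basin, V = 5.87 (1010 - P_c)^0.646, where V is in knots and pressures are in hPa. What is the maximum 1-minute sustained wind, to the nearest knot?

ΔP = 1010 − 895 = 115 mb.
115^0.646 ≈ 21.439.
V ≈ 5.87 × 21.439 ≈ 125.8 kt.

126 kt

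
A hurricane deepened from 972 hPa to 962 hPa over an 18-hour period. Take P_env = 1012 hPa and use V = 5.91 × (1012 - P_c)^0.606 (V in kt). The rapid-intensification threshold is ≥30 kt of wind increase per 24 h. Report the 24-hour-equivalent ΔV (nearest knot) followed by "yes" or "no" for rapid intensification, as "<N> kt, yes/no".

V₁: ΔP = 40, V ≈ 5.91 × 40^0.606 ≈ 55.26 kt.
V₂: ΔP = 50, V ≈ 5.91 × 50^0.606 ≈ 63.26 kt.
ΔV over 18 h = 8.00 kt → 24 h equivalent = 8.00 × 24/18 ≈ 10.67 kt.
11 kt < 30 kt ⇒ not rapid intensification.

11 kt, no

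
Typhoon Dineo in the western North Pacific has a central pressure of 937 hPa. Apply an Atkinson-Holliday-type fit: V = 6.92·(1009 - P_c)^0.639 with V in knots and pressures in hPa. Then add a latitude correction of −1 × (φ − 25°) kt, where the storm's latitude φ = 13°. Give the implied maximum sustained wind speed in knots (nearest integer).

118 kt

ΔP = 1009 − 937 = 72 hPa.
72^0.639 ≈ 15.376.
V ≈ 6.92 × 15.376 ≈ 106.4 kt.
Latitude correction: −1 × (13 − 25) = 12 kt.
Corrected V ≈ 118.4 kt → 118 kt.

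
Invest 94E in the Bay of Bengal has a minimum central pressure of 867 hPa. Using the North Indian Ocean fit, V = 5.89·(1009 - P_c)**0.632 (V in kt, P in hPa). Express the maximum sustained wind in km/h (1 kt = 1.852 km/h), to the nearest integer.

250 km/h

ΔP = 1009 − 867 = 142 hPa.
V ≈ 5.89 × 142^0.632 = 5.89 × 22.922 ≈ 135.009 kt.
135.009 × 1.852 ≈ 250.04 km/h → 250 km/h.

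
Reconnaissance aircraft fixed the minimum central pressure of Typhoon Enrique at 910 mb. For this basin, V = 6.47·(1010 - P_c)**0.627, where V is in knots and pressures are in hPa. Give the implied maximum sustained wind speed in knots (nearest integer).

116 kt

ΔP = 1010 − 910 = 100 mb.
100^0.627 ≈ 17.947.
V ≈ 6.47 × 17.947 ≈ 116.1 kt.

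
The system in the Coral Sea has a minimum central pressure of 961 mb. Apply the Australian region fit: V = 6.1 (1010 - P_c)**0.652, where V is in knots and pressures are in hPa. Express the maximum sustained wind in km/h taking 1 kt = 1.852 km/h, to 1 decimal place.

ΔP = 1010 − 961 = 49 mb.
V ≈ 6.1 × 49^0.652 = 6.1 × 12.648 ≈ 77.150 kt.
77.150 × 1.852 ≈ 142.88 km/h → 142.9 km/h.

142.9 km/h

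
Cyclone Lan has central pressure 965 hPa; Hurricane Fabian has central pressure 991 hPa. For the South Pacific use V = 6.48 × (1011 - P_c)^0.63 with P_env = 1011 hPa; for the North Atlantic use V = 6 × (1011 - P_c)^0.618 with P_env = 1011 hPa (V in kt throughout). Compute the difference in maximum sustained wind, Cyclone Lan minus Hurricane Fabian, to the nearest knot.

34 kt

Cyclone Lan: ΔP = 46; V ≈ 6.48 × 46^0.63 ≈ 72.30 kt.
Hurricane Fabian: ΔP = 20; V ≈ 6 × 20^0.618 ≈ 38.21 kt.
Difference ≈ 72.30 − 38.21 = 34.09 → 34 kt.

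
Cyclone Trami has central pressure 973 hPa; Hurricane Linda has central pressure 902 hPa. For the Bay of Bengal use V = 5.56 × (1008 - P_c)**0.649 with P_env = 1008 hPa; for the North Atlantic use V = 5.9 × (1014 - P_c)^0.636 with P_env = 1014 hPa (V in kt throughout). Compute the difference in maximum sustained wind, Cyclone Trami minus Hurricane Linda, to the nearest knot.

-63 kt

Cyclone Trami: ΔP = 35; V ≈ 5.56 × 35^0.649 ≈ 55.87 kt.
Hurricane Linda: ΔP = 112; V ≈ 5.9 × 112^0.636 ≈ 118.62 kt.
Difference ≈ 55.87 − 118.62 = -62.75 → -63 kt.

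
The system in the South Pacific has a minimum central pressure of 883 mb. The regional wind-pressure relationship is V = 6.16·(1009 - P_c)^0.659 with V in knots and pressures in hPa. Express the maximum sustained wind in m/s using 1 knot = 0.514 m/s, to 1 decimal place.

76.7 m/s

ΔP = 1009 − 883 = 126 mb.
V ≈ 6.16 × 126^0.659 = 6.16 × 24.218 ≈ 149.185 kt.
149.185 × 0.514 ≈ 76.68 m/s → 76.7 m/s.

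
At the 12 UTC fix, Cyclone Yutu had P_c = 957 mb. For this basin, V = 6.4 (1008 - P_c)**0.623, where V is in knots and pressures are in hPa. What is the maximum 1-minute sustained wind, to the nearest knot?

74 kt

ΔP = 1008 − 957 = 51 mb.
51^0.623 ≈ 11.583.
V ≈ 6.4 × 11.583 ≈ 74.1 kt.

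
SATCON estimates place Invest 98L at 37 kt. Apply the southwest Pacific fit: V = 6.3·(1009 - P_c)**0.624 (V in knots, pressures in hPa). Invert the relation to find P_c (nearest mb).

992 mb

ΔP = (V / 6.3)^(1/0.624) = (37/6.3)^1.603.
37/6.3 = 5.873; 5.873^1.603 ≈ 17.07 mb.
P_c = 1009 − 17.07 = 991.93 ≈ 992 mb.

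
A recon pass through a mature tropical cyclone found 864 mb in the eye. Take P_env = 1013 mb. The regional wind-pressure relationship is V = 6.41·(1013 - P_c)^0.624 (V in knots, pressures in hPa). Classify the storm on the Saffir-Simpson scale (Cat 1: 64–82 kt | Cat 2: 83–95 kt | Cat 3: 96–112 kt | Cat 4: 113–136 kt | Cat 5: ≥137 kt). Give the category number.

ΔP = 1013 − 864 = 149 mb.
V ≈ 6.41 × 149^0.624 = 6.41 × 22.70 ≈ 146 kt.
146 kt falls in the Category 5 band.

5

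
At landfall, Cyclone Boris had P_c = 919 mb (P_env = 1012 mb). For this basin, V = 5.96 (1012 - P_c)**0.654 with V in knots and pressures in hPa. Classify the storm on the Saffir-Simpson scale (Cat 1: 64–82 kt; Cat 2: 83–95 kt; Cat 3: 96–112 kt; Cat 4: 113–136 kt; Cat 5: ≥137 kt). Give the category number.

ΔP = 1012 − 919 = 93 mb.
V ≈ 5.96 × 93^0.654 = 5.96 × 19.38 ≈ 116 kt.
116 kt falls in the Category 4 band.

4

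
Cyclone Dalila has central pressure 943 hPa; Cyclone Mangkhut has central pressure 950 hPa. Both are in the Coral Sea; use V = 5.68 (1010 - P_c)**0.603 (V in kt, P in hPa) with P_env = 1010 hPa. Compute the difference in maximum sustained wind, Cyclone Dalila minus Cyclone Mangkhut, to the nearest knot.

5 kt

Cyclone Dalila: ΔP = 67; V ≈ 5.68 × 67^0.603 ≈ 71.69 kt.
Cyclone Mangkhut: ΔP = 60; V ≈ 5.68 × 60^0.603 ≈ 67.08 kt.
Difference ≈ 71.69 − 67.08 = 4.61 → 5 kt.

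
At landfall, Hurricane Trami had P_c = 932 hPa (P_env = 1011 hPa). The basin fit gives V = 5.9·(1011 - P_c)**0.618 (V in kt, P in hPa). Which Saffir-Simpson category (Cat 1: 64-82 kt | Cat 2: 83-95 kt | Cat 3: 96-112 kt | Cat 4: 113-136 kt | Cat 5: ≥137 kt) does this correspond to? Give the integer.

ΔP = 1011 − 932 = 79 hPa.
V ≈ 5.9 × 79^0.618 = 5.9 × 14.88 ≈ 88 kt.
88 kt falls in the Category 2 band.

2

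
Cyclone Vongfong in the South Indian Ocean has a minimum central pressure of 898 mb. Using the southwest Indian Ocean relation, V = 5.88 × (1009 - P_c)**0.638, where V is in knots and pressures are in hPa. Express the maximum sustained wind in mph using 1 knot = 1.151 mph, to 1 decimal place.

ΔP = 1009 − 898 = 111 mb.
V ≈ 5.88 × 111^0.638 = 5.88 × 20.180 ≈ 118.657 kt.
118.657 × 1.151 ≈ 136.57 mph → 136.6 mph.

136.6 mph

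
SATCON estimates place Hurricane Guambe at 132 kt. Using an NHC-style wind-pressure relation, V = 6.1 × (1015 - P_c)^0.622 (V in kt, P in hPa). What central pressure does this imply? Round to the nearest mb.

875 mb

ΔP = (V / 6.1)^(1/0.622) = (132/6.1)^1.608.
132/6.1 = 21.639; 21.639^1.608 ≈ 140.18 mb.
P_c = 1015 − 140.18 = 874.82 ≈ 875 mb.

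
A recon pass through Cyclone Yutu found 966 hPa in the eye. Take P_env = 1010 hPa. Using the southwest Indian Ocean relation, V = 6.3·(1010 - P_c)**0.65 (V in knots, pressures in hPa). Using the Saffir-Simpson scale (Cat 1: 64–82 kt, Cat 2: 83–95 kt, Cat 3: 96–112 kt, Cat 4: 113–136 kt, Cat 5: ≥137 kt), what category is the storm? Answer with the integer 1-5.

1

ΔP = 1010 − 966 = 44 hPa.
V ≈ 6.3 × 44^0.65 = 6.3 × 11.70 ≈ 74 kt.
74 kt falls in the Category 1 band.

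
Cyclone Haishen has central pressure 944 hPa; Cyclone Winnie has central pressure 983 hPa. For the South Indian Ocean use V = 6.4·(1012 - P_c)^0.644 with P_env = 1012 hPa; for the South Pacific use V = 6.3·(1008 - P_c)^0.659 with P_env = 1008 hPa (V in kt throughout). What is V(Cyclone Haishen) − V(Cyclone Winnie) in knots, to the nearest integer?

Cyclone Haishen: ΔP = 68; V ≈ 6.4 × 68^0.644 ≈ 96.90 kt.
Cyclone Winnie: ΔP = 25; V ≈ 6.3 × 25^0.659 ≈ 52.55 kt.
Difference ≈ 96.90 − 52.55 = 44.35 → 44 kt.

44 kt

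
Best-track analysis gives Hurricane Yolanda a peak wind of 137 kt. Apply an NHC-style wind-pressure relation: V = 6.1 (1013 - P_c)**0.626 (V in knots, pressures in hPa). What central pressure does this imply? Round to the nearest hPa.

ΔP = (V / 6.1)^(1/0.626) = (137/6.1)^1.597.
137/6.1 = 22.459; 22.459^1.597 ≈ 144.14 hPa.
P_c = 1013 − 144.14 = 868.86 ≈ 869 hPa.

869 hPa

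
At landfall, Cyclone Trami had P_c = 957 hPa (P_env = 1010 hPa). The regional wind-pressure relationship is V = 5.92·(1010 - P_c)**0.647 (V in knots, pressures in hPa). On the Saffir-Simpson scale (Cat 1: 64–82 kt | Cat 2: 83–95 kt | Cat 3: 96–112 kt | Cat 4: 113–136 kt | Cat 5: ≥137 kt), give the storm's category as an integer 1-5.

ΔP = 1010 − 957 = 53 hPa.
V ≈ 5.92 × 53^0.647 = 5.92 × 13.05 ≈ 77 kt.
77 kt falls in the Category 1 band.

1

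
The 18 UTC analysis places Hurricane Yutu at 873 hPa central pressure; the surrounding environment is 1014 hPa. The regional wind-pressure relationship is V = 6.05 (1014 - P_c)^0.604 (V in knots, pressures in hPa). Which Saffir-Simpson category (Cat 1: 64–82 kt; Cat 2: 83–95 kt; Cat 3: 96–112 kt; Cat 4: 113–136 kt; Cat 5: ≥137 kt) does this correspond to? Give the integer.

4

ΔP = 1014 − 873 = 141 hPa.
V ≈ 6.05 × 141^0.604 = 6.05 × 19.87 ≈ 120 kt.
120 kt falls in the Category 4 band.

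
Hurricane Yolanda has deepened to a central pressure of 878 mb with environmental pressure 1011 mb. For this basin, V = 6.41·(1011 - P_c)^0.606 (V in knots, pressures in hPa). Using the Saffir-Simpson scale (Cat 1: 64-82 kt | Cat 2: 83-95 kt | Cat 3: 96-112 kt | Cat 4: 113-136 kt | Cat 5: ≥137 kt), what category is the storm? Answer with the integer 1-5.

ΔP = 1011 − 878 = 133 mb.
V ≈ 6.41 × 133^0.606 = 6.41 × 19.37 ≈ 124 kt.
124 kt falls in the Category 4 band.

4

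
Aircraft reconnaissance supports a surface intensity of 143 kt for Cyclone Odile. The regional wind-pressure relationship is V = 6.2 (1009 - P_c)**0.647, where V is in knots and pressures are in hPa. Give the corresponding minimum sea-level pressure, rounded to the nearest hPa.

ΔP = (V / 6.2)^(1/0.647) = (143/6.2)^1.546.
143/6.2 = 23.065; 23.065^1.546 ≈ 127.81 hPa.
P_c = 1009 − 127.81 = 881.19 ≈ 881 hPa.

881 hPa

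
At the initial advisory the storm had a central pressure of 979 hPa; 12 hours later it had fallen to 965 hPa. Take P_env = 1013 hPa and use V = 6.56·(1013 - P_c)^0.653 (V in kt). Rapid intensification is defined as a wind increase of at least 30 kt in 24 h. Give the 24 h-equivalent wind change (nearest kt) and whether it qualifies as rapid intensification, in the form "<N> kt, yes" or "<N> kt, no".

V₁: ΔP = 34, V ≈ 6.56 × 34^0.653 ≈ 65.61 kt.
V₂: ΔP = 48, V ≈ 6.56 × 48^0.653 ≈ 82.18 kt.
ΔV over 12 h = 16.57 kt → 24 h equivalent = 16.57 × 24/12 ≈ 33.14 kt.
33 kt ≥ 30 kt ⇒ rapid intensification.

33 kt, yes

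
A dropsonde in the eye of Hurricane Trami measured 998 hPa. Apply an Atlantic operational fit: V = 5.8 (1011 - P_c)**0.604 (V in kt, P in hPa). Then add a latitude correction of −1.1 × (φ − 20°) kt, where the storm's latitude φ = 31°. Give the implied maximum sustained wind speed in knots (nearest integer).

15 kt

ΔP = 1011 − 998 = 13 hPa.
13^0.604 ≈ 4.708.
V ≈ 5.8 × 4.708 ≈ 27.3 kt.
Latitude correction: −1.1 × (31 − 20) = -12.1 kt.
Corrected V ≈ 15.2 kt → 15 kt.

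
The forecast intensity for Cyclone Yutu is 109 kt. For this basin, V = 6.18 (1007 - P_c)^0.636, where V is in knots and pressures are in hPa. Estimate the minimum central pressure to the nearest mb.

916 mb

ΔP = (V / 6.18)^(1/0.636) = (109/6.18)^1.572.
109/6.18 = 17.638; 17.638^1.572 ≈ 91.16 mb.
P_c = 1007 − 91.16 = 915.84 ≈ 916 mb.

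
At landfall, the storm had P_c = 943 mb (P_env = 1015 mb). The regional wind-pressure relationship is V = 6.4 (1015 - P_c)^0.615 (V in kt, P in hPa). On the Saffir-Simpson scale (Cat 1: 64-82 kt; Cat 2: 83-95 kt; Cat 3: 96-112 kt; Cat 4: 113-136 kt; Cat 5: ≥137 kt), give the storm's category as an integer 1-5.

2

ΔP = 1015 − 943 = 72 mb.
V ≈ 6.4 × 72^0.615 = 6.4 × 13.88 ≈ 89 kt.
89 kt falls in the Category 2 band.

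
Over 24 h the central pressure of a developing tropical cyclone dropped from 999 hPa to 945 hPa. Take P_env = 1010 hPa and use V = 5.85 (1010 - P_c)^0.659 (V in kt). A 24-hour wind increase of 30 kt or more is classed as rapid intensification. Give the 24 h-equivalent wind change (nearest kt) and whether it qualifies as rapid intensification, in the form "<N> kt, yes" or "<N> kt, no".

V₁: ΔP = 11, V ≈ 5.85 × 11^0.659 ≈ 28.41 kt.
V₂: ΔP = 65, V ≈ 5.85 × 65^0.659 ≈ 91.59 kt.
ΔV over 24 h = 63.18 kt → 24 h equivalent = 63.18 × 24/24 ≈ 63.18 kt.
63 kt ≥ 30 kt ⇒ rapid intensification.

63 kt, yes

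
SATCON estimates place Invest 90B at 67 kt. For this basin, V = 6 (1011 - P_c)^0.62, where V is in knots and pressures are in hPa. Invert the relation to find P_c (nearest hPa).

962 hPa

ΔP = (V / 6)^(1/0.62) = (67/6)^1.613.
67/6 = 11.167; 11.167^1.613 ≈ 49.00 hPa.
P_c = 1011 − 49.00 = 962.00 ≈ 962 hPa.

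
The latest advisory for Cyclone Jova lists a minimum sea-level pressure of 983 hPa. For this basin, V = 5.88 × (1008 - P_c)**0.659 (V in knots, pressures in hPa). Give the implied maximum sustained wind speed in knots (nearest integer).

ΔP = 1008 − 983 = 25 hPa.
25^0.659 ≈ 8.341.
V ≈ 5.88 × 8.341 ≈ 49.0 kt.

49 kt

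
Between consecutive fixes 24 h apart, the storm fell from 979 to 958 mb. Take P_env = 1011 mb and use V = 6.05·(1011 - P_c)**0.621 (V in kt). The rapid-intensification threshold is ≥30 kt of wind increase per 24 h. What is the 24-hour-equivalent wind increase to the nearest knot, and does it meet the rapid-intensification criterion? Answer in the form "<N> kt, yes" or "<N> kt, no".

V₁: ΔP = 32, V ≈ 6.05 × 32^0.621 ≈ 52.05 kt.
V₂: ΔP = 53, V ≈ 6.05 × 53^0.621 ≈ 71.21 kt.
ΔV over 24 h = 19.16 kt → 24 h equivalent = 19.16 × 24/24 ≈ 19.16 kt.
19 kt < 30 kt ⇒ not rapid intensification.

19 kt, no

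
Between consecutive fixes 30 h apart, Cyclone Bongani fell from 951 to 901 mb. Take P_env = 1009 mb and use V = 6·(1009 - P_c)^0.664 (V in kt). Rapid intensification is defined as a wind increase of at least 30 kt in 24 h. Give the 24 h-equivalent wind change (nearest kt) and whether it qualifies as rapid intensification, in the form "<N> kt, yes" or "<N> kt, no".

36 kt, yes

V₁: ΔP = 58, V ≈ 6 × 58^0.664 ≈ 88.93 kt.
V₂: ΔP = 108, V ≈ 6 × 108^0.664 ≈ 134.38 kt.
ΔV over 30 h = 45.45 kt → 24 h equivalent = 45.45 × 24/30 ≈ 36.36 kt.
36 kt ≥ 30 kt ⇒ rapid intensification.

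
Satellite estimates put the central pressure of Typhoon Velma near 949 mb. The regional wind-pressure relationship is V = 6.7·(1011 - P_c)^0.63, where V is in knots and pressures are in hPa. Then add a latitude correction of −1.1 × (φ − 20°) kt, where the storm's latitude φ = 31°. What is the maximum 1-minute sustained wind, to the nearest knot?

ΔP = 1011 − 949 = 62 mb.
62^0.63 ≈ 13.465.
V ≈ 6.7 × 13.465 ≈ 90.2 kt.
Latitude correction: −1.1 × (31 − 20) = -12.1 kt.
Corrected V ≈ 78.1 kt → 78 kt.

78 kt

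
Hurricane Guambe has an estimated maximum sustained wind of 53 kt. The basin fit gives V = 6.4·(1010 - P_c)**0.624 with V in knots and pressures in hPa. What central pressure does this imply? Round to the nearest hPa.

ΔP = (V / 6.4)^(1/0.624) = (53/6.4)^1.603.
53/6.4 = 8.281; 8.281^1.603 ≈ 29.60 hPa.
P_c = 1010 − 29.60 = 980.40 ≈ 980 hPa.

980 hPa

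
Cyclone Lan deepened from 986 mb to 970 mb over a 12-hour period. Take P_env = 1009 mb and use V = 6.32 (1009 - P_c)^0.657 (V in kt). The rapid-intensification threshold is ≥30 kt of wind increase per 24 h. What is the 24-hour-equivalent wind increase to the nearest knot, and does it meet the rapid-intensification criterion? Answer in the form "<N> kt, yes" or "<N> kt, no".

V₁: ΔP = 23, V ≈ 6.32 × 23^0.657 ≈ 49.59 kt.
V₂: ΔP = 39, V ≈ 6.32 × 39^0.657 ≈ 70.15 kt.
ΔV over 12 h = 20.56 kt → 24 h equivalent = 20.56 × 24/12 ≈ 41.12 kt.
41 kt ≥ 30 kt ⇒ rapid intensification.

41 kt, yes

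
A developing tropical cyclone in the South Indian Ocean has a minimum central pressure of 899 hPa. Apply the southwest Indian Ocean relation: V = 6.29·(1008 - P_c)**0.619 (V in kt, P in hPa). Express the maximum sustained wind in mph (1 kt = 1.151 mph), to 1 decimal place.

132.1 mph

ΔP = 1008 − 899 = 109 hPa.
V ≈ 6.29 × 109^0.619 = 6.29 × 18.246 ≈ 114.767 kt.
114.767 × 1.151 ≈ 132.10 mph → 132.1 mph.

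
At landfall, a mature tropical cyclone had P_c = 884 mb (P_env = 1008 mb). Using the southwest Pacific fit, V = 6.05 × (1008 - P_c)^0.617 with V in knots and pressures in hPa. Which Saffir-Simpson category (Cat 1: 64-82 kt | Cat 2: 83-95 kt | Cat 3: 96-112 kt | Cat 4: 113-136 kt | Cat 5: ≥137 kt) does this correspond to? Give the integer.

4

ΔP = 1008 − 884 = 124 mb.
V ≈ 6.05 × 124^0.617 = 6.05 × 19.57 ≈ 118 kt.
118 kt falls in the Category 4 band.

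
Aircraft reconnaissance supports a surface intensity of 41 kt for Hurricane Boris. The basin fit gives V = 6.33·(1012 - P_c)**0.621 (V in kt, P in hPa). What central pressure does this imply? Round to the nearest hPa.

ΔP = (V / 6.33)^(1/0.621) = (41/6.33)^1.610.
41/6.33 = 6.477; 6.477^1.610 ≈ 20.26 hPa.
P_c = 1012 − 20.26 = 991.74 ≈ 992 hPa.

992 hPa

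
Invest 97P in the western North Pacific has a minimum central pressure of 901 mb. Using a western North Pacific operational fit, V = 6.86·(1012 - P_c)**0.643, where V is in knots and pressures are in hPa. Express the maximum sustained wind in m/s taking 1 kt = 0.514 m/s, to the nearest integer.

73 m/s

ΔP = 1012 − 901 = 111 mb.
V ≈ 6.86 × 111^0.643 = 6.86 × 20.661 ≈ 141.732 kt.
141.732 × 0.514 ≈ 72.85 m/s → 73 m/s.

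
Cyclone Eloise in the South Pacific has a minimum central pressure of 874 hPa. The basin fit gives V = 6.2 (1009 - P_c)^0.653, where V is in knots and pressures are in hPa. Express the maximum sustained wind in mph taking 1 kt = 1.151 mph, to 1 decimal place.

ΔP = 1009 − 874 = 135 hPa.
V ≈ 6.2 × 135^0.653 = 6.2 × 24.610 ≈ 152.581 kt.
152.581 × 1.151 ≈ 175.62 mph → 175.6 mph.

175.6 mph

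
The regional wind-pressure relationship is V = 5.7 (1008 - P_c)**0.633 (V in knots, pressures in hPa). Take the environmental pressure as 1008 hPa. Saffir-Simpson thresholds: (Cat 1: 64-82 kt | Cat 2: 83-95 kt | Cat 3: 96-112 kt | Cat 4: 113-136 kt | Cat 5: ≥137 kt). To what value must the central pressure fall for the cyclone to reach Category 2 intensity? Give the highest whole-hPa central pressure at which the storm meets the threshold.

Category 2 begins at V = 83 kt.
Required ΔP = (83/5.7)^(1/0.633) = 14.561^1.580 ≈ 68.80 hPa.
P_c ≤ 1008 − 68.80 = 939.20, so the highest integer P_c is 939 hPa.

939 hPa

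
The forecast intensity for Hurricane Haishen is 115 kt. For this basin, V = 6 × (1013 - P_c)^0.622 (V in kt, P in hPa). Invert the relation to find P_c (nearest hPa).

ΔP = (V / 6)^(1/0.622) = (115/6)^1.608.
115/6 = 19.167; 19.167^1.608 ≈ 115.34 hPa.
P_c = 1013 − 115.34 = 897.66 ≈ 898 hPa.

898 hPa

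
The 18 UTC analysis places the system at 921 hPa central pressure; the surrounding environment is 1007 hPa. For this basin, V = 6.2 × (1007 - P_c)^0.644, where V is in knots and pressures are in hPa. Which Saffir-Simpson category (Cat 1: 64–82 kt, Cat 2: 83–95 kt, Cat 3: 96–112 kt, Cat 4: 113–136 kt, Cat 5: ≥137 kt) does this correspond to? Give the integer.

ΔP = 1007 − 921 = 86 hPa.
V ≈ 6.2 × 86^0.644 = 6.2 × 17.61 ≈ 109 kt.
109 kt falls in the Category 3 band.

3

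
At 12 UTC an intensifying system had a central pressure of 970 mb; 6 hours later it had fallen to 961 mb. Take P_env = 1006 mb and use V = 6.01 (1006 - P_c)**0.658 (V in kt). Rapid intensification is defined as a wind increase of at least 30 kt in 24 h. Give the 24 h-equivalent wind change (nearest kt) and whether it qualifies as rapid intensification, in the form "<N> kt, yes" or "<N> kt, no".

40 kt, yes

V₁: ΔP = 36, V ≈ 6.01 × 36^0.658 ≈ 63.52 kt.
V₂: ΔP = 45, V ≈ 6.01 × 45^0.658 ≈ 73.57 kt.
ΔV over 6 h = 10.05 kt → 24 h equivalent = 10.05 × 24/6 ≈ 40.20 kt.
40 kt ≥ 30 kt ⇒ rapid intensification.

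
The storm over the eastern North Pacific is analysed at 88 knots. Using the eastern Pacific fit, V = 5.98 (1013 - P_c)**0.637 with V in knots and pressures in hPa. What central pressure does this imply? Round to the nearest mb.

ΔP = (V / 5.98)^(1/0.637) = (88/5.98)^1.570.
88/5.98 = 14.716; 14.716^1.570 ≈ 68.12 mb.
P_c = 1013 − 68.12 = 944.88 ≈ 945 mb.

945 mb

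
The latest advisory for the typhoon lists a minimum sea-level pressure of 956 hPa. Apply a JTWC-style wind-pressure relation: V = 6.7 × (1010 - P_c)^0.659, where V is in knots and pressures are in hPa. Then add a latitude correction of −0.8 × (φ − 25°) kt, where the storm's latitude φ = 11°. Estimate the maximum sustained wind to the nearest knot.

104 kt

ΔP = 1010 − 956 = 54 hPa.
54^0.659 ≈ 13.856.
V ≈ 6.7 × 13.856 ≈ 92.8 kt.
Latitude correction: −0.8 × (11 − 25) = 11.2 kt.
Corrected V ≈ 104 kt → 104 kt.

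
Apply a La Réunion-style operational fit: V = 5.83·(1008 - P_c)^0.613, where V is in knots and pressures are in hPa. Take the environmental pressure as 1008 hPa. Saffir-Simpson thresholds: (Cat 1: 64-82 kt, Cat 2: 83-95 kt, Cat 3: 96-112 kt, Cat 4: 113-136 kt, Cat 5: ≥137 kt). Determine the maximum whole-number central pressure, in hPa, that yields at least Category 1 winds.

Category 1 begins at V = 64 kt.
Required ΔP = (64/5.83)^(1/0.613) = 10.978^1.631 ≈ 49.82 hPa.
P_c ≤ 1008 − 49.82 = 958.18, so the highest integer P_c is 958 hPa.

958 hPa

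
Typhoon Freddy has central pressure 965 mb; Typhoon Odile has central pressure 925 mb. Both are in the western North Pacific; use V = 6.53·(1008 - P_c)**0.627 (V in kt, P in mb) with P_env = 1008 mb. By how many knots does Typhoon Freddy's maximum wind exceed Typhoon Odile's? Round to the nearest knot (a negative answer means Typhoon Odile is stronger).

Typhoon Freddy: ΔP = 43; V ≈ 6.53 × 43^0.627 ≈ 69.04 kt.
Typhoon Odile: ΔP = 83; V ≈ 6.53 × 83^0.627 ≈ 104.27 kt.
Difference ≈ 69.04 − 104.27 = -35.23 → -35 kt.

-35 kt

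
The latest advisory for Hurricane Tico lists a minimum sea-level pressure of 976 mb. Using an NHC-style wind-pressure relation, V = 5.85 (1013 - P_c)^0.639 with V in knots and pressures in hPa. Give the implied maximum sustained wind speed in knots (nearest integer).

ΔP = 1013 − 976 = 37 mb.
37^0.639 ≈ 10.048.
V ≈ 5.85 × 10.048 ≈ 58.8 kt.

59 kt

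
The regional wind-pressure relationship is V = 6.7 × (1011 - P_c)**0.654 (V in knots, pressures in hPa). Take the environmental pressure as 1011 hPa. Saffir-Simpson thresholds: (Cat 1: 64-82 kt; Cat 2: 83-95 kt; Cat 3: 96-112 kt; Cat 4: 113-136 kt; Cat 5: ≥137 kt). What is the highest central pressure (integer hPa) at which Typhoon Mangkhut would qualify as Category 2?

964 hPa

Category 2 begins at V = 83 kt.
Required ΔP = (83/6.7)^(1/0.654) = 12.388^1.529 ≈ 46.91 hPa.
P_c ≤ 1011 − 46.91 = 964.09, so the highest integer P_c is 964 hPa.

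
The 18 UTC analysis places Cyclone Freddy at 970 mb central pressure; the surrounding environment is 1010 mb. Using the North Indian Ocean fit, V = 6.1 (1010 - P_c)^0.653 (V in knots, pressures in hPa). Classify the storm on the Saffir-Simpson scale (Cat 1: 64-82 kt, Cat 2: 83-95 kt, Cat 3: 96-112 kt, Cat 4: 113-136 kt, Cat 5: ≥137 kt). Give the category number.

ΔP = 1010 − 970 = 40 mb.
V ≈ 6.1 × 40^0.653 = 6.1 × 11.12 ≈ 68 kt.
68 kt falls in the Category 1 band.

1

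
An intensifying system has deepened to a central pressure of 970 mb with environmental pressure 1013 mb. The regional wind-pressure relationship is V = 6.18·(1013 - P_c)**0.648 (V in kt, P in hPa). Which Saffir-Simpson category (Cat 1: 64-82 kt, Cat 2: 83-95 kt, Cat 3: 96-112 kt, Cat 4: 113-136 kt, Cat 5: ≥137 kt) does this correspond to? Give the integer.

1

ΔP = 1013 − 970 = 43 mb.
V ≈ 6.18 × 43^0.648 = 6.18 × 11.44 ≈ 71 kt.
71 kt falls in the Category 1 band.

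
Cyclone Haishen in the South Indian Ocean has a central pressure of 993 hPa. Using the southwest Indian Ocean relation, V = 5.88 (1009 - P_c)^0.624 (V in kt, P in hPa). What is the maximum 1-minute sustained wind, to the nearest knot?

33 kt

ΔP = 1009 − 993 = 16 hPa.
16^0.624 ≈ 5.641.
V ≈ 5.88 × 5.641 ≈ 33.2 kt.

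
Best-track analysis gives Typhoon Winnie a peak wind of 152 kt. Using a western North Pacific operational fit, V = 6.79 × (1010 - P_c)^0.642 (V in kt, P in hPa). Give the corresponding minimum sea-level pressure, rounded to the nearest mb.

ΔP = (V / 6.79)^(1/0.642) = (152/6.79)^1.558.
152/6.79 = 22.386; 22.386^1.558 ≈ 126.70 mb.
P_c = 1010 − 126.70 = 883.30 ≈ 883 mb.

883 mb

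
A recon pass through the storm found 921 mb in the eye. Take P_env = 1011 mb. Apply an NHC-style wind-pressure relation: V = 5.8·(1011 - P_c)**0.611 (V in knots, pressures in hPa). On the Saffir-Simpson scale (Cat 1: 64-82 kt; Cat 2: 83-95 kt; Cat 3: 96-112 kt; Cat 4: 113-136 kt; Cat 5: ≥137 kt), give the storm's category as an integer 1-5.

2

ΔP = 1011 − 921 = 90 mb.
V ≈ 5.8 × 90^0.611 = 5.8 × 15.63 ≈ 91 kt.
91 kt falls in the Category 2 band.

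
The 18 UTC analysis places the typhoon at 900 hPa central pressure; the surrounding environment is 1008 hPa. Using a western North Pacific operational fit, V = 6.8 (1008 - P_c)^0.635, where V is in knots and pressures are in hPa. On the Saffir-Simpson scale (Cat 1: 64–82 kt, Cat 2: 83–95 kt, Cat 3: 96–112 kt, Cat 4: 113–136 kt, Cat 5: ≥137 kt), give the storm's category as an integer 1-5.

4

ΔP = 1008 − 900 = 108 hPa.
V ≈ 6.8 × 108^0.635 = 6.8 × 19.55 ≈ 133 kt.
133 kt falls in the Category 4 band.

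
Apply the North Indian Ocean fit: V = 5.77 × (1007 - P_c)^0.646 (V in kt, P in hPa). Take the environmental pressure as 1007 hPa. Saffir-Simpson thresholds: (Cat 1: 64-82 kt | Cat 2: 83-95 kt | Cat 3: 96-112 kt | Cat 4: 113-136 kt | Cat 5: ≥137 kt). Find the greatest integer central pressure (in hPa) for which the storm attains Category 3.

Category 3 begins at V = 96 kt.
Required ΔP = (96/5.77)^(1/0.646) = 16.638^1.548 ≈ 77.67 hPa.
P_c ≤ 1007 − 77.67 = 929.33, so the highest integer P_c is 929 hPa.

929 hPa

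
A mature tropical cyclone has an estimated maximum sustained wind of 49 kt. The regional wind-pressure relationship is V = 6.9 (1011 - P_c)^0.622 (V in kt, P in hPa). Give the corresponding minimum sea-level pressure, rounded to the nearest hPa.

ΔP = (V / 6.9)^(1/0.622) = (49/6.9)^1.608.
49/6.9 = 7.101; 7.101^1.608 ≈ 23.37 hPa.
P_c = 1011 − 23.37 = 987.63 ≈ 988 hPa.

988 hPa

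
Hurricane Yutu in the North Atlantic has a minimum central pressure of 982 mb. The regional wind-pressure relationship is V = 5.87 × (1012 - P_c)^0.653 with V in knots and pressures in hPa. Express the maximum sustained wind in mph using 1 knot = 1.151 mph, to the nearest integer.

62 mph

ΔP = 1012 − 982 = 30 mb.
V ≈ 5.87 × 30^0.653 = 5.87 × 9.216 ≈ 54.100 kt.
54.100 × 1.151 ≈ 62.27 mph → 62 mph.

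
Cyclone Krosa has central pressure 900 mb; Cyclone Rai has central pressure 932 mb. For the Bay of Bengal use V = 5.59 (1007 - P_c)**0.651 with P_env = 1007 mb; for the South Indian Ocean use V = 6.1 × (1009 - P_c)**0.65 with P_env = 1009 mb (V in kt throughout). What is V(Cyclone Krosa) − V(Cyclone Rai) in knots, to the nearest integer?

Cyclone Krosa: ΔP = 107; V ≈ 5.59 × 107^0.651 ≈ 117.10 kt.
Cyclone Rai: ΔP = 77; V ≈ 6.1 × 77^0.65 ≈ 102.69 kt.
Difference ≈ 117.10 − 102.69 = 14.41 → 14 kt.

14 kt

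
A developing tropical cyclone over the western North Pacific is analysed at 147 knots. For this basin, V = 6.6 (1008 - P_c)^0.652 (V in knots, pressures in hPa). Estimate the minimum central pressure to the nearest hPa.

ΔP = (V / 6.6)^(1/0.652) = (147/6.6)^1.534.
147/6.6 = 22.273; 22.273^1.534 ≈ 116.72 hPa.
P_c = 1008 − 116.72 = 891.28 ≈ 891 hPa.

891 hPa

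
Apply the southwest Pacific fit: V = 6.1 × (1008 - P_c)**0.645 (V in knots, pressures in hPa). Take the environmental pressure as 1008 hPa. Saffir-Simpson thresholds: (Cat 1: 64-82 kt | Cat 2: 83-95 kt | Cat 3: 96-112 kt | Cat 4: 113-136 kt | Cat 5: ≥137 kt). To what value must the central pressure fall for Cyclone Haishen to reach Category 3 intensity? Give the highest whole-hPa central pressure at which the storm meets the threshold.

Category 3 begins at V = 96 kt.
Required ΔP = (96/6.1)^(1/0.645) = 15.738^1.550 ≈ 71.73 hPa.
P_c ≤ 1008 − 71.73 = 936.27, so the highest integer P_c is 936 hPa.

936 hPa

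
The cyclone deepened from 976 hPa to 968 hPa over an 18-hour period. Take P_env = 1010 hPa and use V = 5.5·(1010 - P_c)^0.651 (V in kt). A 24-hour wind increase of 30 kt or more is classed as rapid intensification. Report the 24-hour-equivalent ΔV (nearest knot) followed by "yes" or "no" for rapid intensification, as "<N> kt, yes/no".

11 kt, no

V₁: ΔP = 34, V ≈ 5.5 × 34^0.651 ≈ 54.62 kt.
V₂: ΔP = 42, V ≈ 5.5 × 42^0.651 ≈ 62.68 kt.
ΔV over 18 h = 8.06 kt → 24 h equivalent = 8.06 × 24/18 ≈ 10.75 kt.
11 kt < 30 kt ⇒ not rapid intensification.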